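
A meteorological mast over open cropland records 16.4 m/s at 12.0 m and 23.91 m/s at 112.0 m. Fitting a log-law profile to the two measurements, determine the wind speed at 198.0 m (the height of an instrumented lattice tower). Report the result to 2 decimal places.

25.83 m/s

Log law: V ∝ ln(z/z₀). From the pair, with r = V₁/V₂ = 0.68591,
ln z₀ = (ln z₁ − r·ln z₂)/(1 − r) = (2.4849 − 0.68591×4.7185)/0.31409 = -2.3927 → z₀ = 0.09138 m
V₃ = V₁ · ln(z₃/z₀)/ln(z₁/z₀) = 16.4 × 7.6810/4.8776 = 25.8257 m/s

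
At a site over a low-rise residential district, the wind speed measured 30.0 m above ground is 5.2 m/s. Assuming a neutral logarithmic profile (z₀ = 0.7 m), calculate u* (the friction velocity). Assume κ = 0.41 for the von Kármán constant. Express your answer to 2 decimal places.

Log law: V(z) = (u*/κ) · ln(z/z₀) ⇒ u* = κ · V / ln(z/z₀)
u* = 0.41 × 5.2 / ln(30.0/0.7) = 0.41 × 5.2 / 3.7579
   = 2.1320 / 3.7579 = 0.5673 m/s

u* ≈ 0.57 m/s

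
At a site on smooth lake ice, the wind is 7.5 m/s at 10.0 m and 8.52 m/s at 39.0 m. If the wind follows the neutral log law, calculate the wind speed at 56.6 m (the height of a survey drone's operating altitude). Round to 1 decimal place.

Log law: V ∝ ln(z/z₀). From the pair, with r = V₁/V₂ = 0.88028,
ln z₀ = (ln z₁ − r·ln z₂)/(1 − r) = (2.3026 − 0.88028×3.6636)/0.11972 = -7.7046 → z₀ = 0.0004508 m
V₃ = V₁ · ln(z₃/z₀)/ln(z₁/z₀) = 7.5 × 11.7406/10.0072 = 8.7991 m/s

8.8 m/s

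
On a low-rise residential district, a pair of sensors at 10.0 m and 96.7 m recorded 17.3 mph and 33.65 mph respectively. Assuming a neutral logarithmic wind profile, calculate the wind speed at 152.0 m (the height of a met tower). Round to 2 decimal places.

36.91 mph

Log law: V ∝ ln(z/z₀). From the pair, with r = V₁/V₂ = 0.51412,
ln z₀ = (ln z₁ − r·ln z₂)/(1 − r) = (2.3026 − 0.51412×4.5716)/0.48588 = -0.0983 → z₀ = 0.9064 m
V₃ = V₁ · ln(z₃/z₀)/ln(z₁/z₀) = 17.3 × 5.1222/2.4009 = 36.9089 mph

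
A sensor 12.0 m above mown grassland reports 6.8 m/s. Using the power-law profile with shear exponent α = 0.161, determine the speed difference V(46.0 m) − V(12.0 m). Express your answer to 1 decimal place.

1.6 m/s

Power law: V₂ = V₁ · (z₂/z₁)^α = 6.8 × (3.8333)^0.161 = 8.4424 m/s
ΔV = 8.4424 − 6.8 = 1.6424 m/s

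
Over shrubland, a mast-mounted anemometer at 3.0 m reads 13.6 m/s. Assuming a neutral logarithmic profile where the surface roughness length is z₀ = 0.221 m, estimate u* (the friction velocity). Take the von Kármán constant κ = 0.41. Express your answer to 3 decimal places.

u* ≈ 2.138 m/s

Log law: V(z) = (u*/κ) · ln(z/z₀) ⇒ u* = κ · V / ln(z/z₀)
u* = 0.41 × 13.6 / ln(3.0/0.221) = 0.41 × 13.6 / 2.6082
   = 5.5760 / 2.6082 = 2.1379 m/s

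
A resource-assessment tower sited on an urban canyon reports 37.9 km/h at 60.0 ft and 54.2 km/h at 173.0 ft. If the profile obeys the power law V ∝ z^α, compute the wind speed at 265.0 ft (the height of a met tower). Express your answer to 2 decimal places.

62.60 km/h

First find α: α = ln(V₂/V₁)/ln(z₂/z₁) = ln(54.2/37.9)/ln(173.0/60.0) = 0.35773/1.05895 = 0.3378
Extrapolate from 173.0 ft to 265.0 ft: V₃ = 54.2 × (265.0/173.0)^0.3378 = 54.2 × 1.1550 = 62.5983 km/h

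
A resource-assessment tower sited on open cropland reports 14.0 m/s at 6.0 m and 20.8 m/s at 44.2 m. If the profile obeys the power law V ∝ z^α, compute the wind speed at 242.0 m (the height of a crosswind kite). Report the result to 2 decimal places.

First find α: α = ln(V₂/V₁)/ln(z₂/z₁) = ln(20.8/14.0)/ln(44.2/6.0) = 0.39590/1.99697 = 0.1982
Extrapolate from 44.2 m to 242.0 m: V₃ = 20.8 × (242.0/44.2)^0.1982 = 20.8 × 1.4008 = 29.1373 m/s

29.14 m/s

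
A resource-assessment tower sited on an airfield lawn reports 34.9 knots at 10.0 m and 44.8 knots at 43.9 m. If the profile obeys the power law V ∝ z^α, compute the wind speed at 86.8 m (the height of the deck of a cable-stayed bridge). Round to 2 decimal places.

First find α: α = ln(V₂/V₁)/ln(z₂/z₁) = ln(44.8/34.9)/ln(43.9/10.0) = 0.24972/1.47933 = 0.1688
Extrapolate from 43.9 m to 86.8 m: V₃ = 44.8 × (86.8/43.9)^0.1688 = 44.8 × 1.1220 = 50.2637 knots

50.26 knots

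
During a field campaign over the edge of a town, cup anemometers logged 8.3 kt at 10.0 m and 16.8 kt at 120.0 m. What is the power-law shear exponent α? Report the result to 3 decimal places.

α ≈ 0.284

Power law: V₂/V₁ = (z₂/z₁)^α ⇒ α = ln(V₂/V₁) / ln(z₂/z₁)
α = ln(16.8/8.3) / ln(120.0/10.0) = ln(2.0241) / ln(12.0000)
  = 0.70512 / 2.48491 = 0.28376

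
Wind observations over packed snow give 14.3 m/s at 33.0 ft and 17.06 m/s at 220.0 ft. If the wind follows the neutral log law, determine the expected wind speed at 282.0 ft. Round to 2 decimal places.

Log law: V ∝ ln(z/z₀). From the pair, with r = V₁/V₂ = 0.83822,
ln z₀ = (ln z₁ − r·ln z₂)/(1 − r) = (3.4965 − 0.83822×5.3936)/0.16178 = -6.3328 → z₀ = 0.001777 ft
V₃ = V₁ · ln(z₃/z₀)/ln(z₁/z₀) = 14.3 × 11.9747/9.8293 = 17.4212 m/s

17.42 m/s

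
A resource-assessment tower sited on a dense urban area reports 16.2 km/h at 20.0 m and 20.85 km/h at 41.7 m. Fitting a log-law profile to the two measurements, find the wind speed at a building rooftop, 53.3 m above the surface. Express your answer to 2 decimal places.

Log law: V ∝ ln(z/z₀). From the pair, with r = V₁/V₂ = 0.77698,
ln z₀ = (ln z₁ − r·ln z₂)/(1 − r) = (2.9957 − 0.77698×3.7305)/0.22302 = 0.4359 → z₀ = 1.546 m
V₃ = V₁ · ln(z₃/z₀)/ln(z₁/z₀) = 16.2 × 3.5400/2.5598 = 22.4032 km/h

22.40 km/h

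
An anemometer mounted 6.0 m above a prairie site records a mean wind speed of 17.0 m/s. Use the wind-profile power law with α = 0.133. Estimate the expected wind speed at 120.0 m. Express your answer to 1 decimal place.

25.3 m/s

Power-law profile: V₂ = V₁ · (z₂/z₁)^α
V₂ = 17.0 × (120.0/6.0)^0.133 = 17.0 × (20.0000)^0.133
    = 17.0 × 1.4895 = 25.3213 m/s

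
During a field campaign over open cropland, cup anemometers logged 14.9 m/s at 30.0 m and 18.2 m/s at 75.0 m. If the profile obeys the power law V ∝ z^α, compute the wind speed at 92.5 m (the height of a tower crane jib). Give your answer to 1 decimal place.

First find α: α = ln(V₂/V₁)/ln(z₂/z₁) = ln(18.2/14.9)/ln(75.0/30.0) = 0.20006/0.91629 = 0.2183
Extrapolate from 75.0 m to 92.5 m: V₃ = 18.2 × (92.5/75.0)^0.2183 = 18.2 × 1.0469 = 19.0527 m/s

19.1 m/s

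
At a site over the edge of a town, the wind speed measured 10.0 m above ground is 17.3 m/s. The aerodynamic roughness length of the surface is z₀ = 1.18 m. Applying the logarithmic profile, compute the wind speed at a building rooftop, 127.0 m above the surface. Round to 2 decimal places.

37.87 m/s

Log law: V(z) ∝ ln(z/z₀), so V₂/V₁ = ln(z₂/z₀) / ln(z₁/z₀).
ln(127.0/1.18) = 4.6787, ln(10.0/1.18) = 2.1371
V₂ = 17.3 × 4.6787/2.1371 = 17.3 × 2.1893 = 37.8748 m/s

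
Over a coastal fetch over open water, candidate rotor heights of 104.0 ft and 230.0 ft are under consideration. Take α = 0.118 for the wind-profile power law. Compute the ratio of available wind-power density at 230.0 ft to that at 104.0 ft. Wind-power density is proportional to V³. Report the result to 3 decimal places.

Speed ratio: V_B/V_A = (z_B/z_A)^α = (230.0/104.0)^0.118 = (2.2115)^0.118 = 1.09818
Power-density ratio: P_B/P_A = (V_B/V_A)³ = (1.09818)³ = 1.32441

1.324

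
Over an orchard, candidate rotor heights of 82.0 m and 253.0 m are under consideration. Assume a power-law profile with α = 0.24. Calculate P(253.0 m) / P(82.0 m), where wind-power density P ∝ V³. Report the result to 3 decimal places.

2.251

Speed ratio: V_B/V_A = (z_B/z_A)^α = (253.0/82.0)^0.24 = (3.0854)^0.24 = 1.31049
Power-density ratio: P_B/P_A = (V_B/V_A)³ = (1.31049)³ = 2.25061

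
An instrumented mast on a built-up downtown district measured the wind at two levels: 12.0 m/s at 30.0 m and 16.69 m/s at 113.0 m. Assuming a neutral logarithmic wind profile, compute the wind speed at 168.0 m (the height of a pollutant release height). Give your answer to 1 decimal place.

18.1 m/s

Log law: V ∝ ln(z/z₀). From the pair, with r = V₁/V₂ = 0.71899,
ln z₀ = (ln z₁ − r·ln z₂)/(1 − r) = (3.4012 − 0.71899×4.7274)/0.28101 = 0.0080 → z₀ = 1.008 m
V₃ = V₁ · ln(z₃/z₀)/ln(z₁/z₀) = 12.0 × 5.1160/3.3932 = 18.0925 m/s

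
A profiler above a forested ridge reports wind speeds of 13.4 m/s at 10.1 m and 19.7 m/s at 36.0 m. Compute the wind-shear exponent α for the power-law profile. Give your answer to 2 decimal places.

Power law: V₂/V₁ = (z₂/z₁)^α ⇒ α = ln(V₂/V₁) / ln(z₂/z₁)
α = ln(19.7/13.4) / ln(36.0/10.1) = ln(1.4701) / ln(3.5644)
  = 0.38536 / 1.27098 = 0.30320

α ≈ 0.30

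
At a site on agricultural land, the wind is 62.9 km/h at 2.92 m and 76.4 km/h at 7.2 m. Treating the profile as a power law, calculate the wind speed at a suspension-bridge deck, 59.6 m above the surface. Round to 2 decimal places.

First find α: α = ln(V₂/V₁)/ln(z₂/z₁) = ln(76.4/62.9)/ln(7.2/2.92) = 0.19444/0.90250 = 0.2154
Extrapolate from 7.2 m to 59.6 m: V₃ = 76.4 × (59.6/7.2)^0.2154 = 76.4 × 1.5767 = 120.4623 km/h

120.46 km/h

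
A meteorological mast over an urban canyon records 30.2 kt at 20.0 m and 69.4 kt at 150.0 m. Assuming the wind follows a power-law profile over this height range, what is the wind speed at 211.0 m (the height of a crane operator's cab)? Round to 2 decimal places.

79.90 kt

First find α: α = ln(V₂/V₁)/ln(z₂/z₁) = ln(69.4/30.2)/ln(150.0/20.0) = 0.83204/2.01490 = 0.4129
Extrapolate from 150.0 m to 211.0 m: V₃ = 69.4 × (211.0/150.0)^0.4129 = 69.4 × 1.1513 = 79.9014 kt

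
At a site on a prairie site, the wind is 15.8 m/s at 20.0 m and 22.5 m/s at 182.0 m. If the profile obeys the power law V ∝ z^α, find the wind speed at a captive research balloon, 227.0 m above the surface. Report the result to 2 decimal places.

First find α: α = ln(V₂/V₁)/ln(z₂/z₁) = ln(22.5/15.8)/ln(182.0/20.0) = 0.35351/2.20827 = 0.1601
Extrapolate from 182.0 m to 227.0 m: V₃ = 22.5 × (227.0/182.0)^0.1601 = 22.5 × 1.0360 = 23.3100 m/s

23.31 m/s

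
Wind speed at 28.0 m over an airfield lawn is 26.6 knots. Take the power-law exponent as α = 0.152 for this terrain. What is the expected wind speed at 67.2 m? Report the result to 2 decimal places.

Power-law profile: V₂ = V₁ · (z₂/z₁)^α
V₂ = 26.6 × (67.2/28.0)^0.152 = 26.6 × (2.4000)^0.152
    = 26.6 × 1.1423 = 30.3860 knots

30.39 knots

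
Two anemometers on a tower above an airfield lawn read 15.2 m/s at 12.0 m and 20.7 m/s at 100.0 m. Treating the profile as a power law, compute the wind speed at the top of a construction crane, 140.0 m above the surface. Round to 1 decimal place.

First find α: α = ln(V₂/V₁)/ln(z₂/z₁) = ln(20.7/15.2)/ln(100.0/12.0) = 0.30884/2.12026 = 0.1457
Extrapolate from 100.0 m to 140.0 m: V₃ = 20.7 × (140.0/100.0)^0.1457 = 20.7 × 1.0502 = 21.7398 m/s

21.7 m/s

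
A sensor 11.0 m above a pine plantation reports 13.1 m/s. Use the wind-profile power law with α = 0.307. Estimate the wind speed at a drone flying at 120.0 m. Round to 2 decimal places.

27.28 m/s

Power-law profile: V₂ = V₁ · (z₂/z₁)^α
V₂ = 13.1 × (120.0/11.0)^0.307 = 13.1 × (10.9091)^0.307
    = 13.1 × 2.0826 = 27.2818 m/s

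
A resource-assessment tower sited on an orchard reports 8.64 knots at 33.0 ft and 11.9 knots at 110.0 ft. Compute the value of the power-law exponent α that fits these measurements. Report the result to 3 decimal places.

Power law: V₂/V₁ = (z₂/z₁)^α ⇒ α = ln(V₂/V₁) / ln(z₂/z₁)
α = ln(11.9/8.64) / ln(110.0/33.0) = ln(1.3773) / ln(3.3333)
  = 0.32014 / 1.20397 = 0.26590

α ≈ 0.266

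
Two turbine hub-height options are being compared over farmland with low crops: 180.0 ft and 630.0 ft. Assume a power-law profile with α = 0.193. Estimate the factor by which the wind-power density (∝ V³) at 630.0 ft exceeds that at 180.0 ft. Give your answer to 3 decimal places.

Speed ratio: V_B/V_A = (z_B/z_A)^α = (630.0/180.0)^0.193 = (3.5000)^0.193 = 1.27352
Power-density ratio: P_B/P_A = (V_B/V_A)³ = (1.27352)³ = 2.06545

2.065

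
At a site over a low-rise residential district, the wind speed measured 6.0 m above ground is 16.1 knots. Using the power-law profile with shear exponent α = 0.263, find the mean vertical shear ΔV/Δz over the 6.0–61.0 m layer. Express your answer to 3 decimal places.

Power law: V₂ = V₁ · (z₂/z₁)^α = 16.1 × (10.1667)^0.263 = 29.6288 knots
ΔV/Δz = (29.6288 − 16.1)/(61.0 − 6.0) = 13.5288/55.0000 = 0.24598 knots/m

0.246 knots/m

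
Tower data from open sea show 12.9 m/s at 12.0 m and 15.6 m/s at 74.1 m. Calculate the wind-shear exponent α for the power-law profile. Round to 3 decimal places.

α ≈ 0.104

Power law: V₂/V₁ = (z₂/z₁)^α ⇒ α = ln(V₂/V₁) / ln(z₂/z₁)
α = ln(15.6/12.9) / ln(74.1/12.0) = ln(1.2093) / ln(6.1750)
  = 0.19004 / 1.82051 = 0.10439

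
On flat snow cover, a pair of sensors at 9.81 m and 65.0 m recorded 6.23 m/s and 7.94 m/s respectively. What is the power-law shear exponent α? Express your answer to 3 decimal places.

Power law: V₂/V₁ = (z₂/z₁)^α ⇒ α = ln(V₂/V₁) / ln(z₂/z₁)
α = ln(7.94/6.23) / ln(65.0/9.81) = ln(1.2745) / ln(6.6259)
  = 0.24254 / 1.89098 = 0.12826

α ≈ 0.128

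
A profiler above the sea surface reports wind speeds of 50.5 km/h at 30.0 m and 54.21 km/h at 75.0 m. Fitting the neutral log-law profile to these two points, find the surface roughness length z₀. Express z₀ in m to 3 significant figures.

Log law: V(z) ∝ ln(z/z₀). With r = V₁/V₂ = 50.5/54.21 = 0.93156,
r · ln(z₂/z₀) = ln(z₁/z₀) ⇒ ln z₀ = (ln z₁ − r·ln z₂)/(1 − r)
ln z₀ = (3.40120 − 0.93156×4.31749) / 0.06844 = -9.0712
z₀ = exp(-9.0712) = 0.0001149 m

z₀ ≈ 0.000115 m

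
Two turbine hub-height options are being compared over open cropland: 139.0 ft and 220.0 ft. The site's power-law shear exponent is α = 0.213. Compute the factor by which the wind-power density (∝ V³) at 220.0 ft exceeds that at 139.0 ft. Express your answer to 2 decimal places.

1.34

Speed ratio: V_B/V_A = (z_B/z_A)^α = (220.0/139.0)^0.213 = (1.5827)^0.213 = 1.10274
Power-density ratio: P_B/P_A = (V_B/V_A)³ = (1.10274)³ = 1.34098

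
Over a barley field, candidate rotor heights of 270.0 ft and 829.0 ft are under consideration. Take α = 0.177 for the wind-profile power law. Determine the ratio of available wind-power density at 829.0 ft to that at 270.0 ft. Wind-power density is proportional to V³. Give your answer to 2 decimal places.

1.81

Speed ratio: V_B/V_A = (z_B/z_A)^α = (829.0/270.0)^0.177 = (3.0704)^0.177 = 1.21964
Power-density ratio: P_B/P_A = (V_B/V_A)³ = (1.21964)³ = 1.81425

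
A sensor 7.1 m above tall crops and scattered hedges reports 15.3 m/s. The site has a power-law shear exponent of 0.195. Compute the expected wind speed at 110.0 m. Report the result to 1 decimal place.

26.1 m/s

Power-law profile: V₂ = V₁ · (z₂/z₁)^α
V₂ = 15.3 × (110.0/7.1)^0.195 = 15.3 × (15.4930)^0.195
    = 15.3 × 1.7064 = 26.1076 m/s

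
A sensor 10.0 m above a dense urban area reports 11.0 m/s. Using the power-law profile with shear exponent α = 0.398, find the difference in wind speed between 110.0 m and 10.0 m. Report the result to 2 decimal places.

17.57 m/s

Power law: V₂ = V₁ · (z₂/z₁)^α = 11.0 × (11.0000)^0.398 = 28.5672 m/s
ΔV = 28.5672 − 11.0 = 17.5672 m/s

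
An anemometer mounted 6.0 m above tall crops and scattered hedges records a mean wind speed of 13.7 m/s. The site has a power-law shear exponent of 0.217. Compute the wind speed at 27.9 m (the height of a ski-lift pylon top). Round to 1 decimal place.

19.1 m/s

Power-law profile: V₂ = V₁ · (z₂/z₁)^α
V₂ = 13.7 × (27.9/6.0)^0.217 = 13.7 × (4.6500)^0.217
    = 13.7 × 1.3958 = 19.1231 m/s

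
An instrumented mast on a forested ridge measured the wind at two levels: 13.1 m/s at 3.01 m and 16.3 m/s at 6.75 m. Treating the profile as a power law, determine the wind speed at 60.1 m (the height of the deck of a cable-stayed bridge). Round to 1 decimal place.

29.5 m/s

First find α: α = ln(V₂/V₁)/ln(z₂/z₁) = ln(16.3/13.1)/ln(6.75/3.01) = 0.21855/0.80760 = 0.2706
Extrapolate from 6.75 m to 60.1 m: V₃ = 16.3 × (60.1/6.75)^0.2706 = 16.3 × 1.8071 = 29.4551 m/s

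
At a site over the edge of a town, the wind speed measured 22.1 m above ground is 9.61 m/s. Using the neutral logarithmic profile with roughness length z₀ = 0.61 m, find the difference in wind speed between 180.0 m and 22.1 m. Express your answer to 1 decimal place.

5.6 m/s

Log law: V₂ = V₁ · ln(z₂/z₀)/ln(z₁/z₀) = 9.61 × 5.6873/3.5899 = 15.2246 m/s
ΔV = 15.2246 − 9.61 = 5.6146 m/s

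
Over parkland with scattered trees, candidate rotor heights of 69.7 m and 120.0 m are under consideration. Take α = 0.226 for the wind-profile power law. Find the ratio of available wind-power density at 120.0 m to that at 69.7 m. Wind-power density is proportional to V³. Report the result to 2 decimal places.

1.45

Speed ratio: V_B/V_A = (z_B/z_A)^α = (120.0/69.7)^0.226 = (1.7217)^0.226 = 1.13064
Power-density ratio: P_B/P_A = (V_B/V_A)³ = (1.13064)³ = 1.44535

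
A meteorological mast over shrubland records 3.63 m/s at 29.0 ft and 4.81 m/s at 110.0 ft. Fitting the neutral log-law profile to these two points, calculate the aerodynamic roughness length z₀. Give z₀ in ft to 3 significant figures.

z₀ ≈ 0.480 ft

Log law: V(z) ∝ ln(z/z₀). With r = V₁/V₂ = 3.63/4.81 = 0.75468,
r · ln(z₂/z₀) = ln(z₁/z₀) ⇒ ln z₀ = (ln z₁ − r·ln z₂)/(1 − r)
ln z₀ = (3.36730 − 0.75468×4.70048) / 0.24532 = -0.7339
z₀ = exp(-0.7339) = 0.4800 ft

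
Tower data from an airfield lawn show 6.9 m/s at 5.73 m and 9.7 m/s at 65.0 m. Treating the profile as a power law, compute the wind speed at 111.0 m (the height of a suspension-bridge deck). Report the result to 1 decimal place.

10.5 m/s

First find α: α = ln(V₂/V₁)/ln(z₂/z₁) = ln(9.7/6.9)/ln(65.0/5.73) = 0.34060/2.42867 = 0.1402
Extrapolate from 65.0 m to 111.0 m: V₃ = 9.7 × (111.0/65.0)^0.1402 = 9.7 × 1.0779 = 10.4560 m/s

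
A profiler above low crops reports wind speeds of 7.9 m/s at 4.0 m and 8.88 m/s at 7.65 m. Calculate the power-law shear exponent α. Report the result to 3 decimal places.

α ≈ 0.180

Power law: V₂/V₁ = (z₂/z₁)^α ⇒ α = ln(V₂/V₁) / ln(z₂/z₁)
α = ln(8.88/7.9) / ln(7.65/4.0) = ln(1.1241) / ln(1.9125)
  = 0.11694 / 0.64841 = 0.18035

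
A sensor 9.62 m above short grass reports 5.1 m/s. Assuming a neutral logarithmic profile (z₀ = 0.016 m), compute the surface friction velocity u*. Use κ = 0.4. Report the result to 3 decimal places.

Log law: V(z) = (u*/κ) · ln(z/z₀) ⇒ u* = κ · V / ln(z/z₀)
u* = 0.4 × 5.1 / ln(9.62/0.016) = 0.4 × 5.1 / 6.3990
   = 2.0400 / 6.3990 = 0.3188 m/s

u* ≈ 0.319 m/s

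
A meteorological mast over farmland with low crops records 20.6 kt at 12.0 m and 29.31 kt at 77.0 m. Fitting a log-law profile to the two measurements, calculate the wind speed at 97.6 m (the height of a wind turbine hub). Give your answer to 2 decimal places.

Log law: V ∝ ln(z/z₀). From the pair, with r = V₁/V₂ = 0.70283,
ln z₀ = (ln z₁ − r·ln z₂)/(1 − r) = (2.4849 − 0.70283×4.3438)/0.29717 = -1.9116 → z₀ = 0.1478 m
V₃ = V₁ · ln(z₃/z₀)/ln(z₁/z₀) = 20.6 × 6.4924/4.3965 = 30.4208 kt

30.42 kt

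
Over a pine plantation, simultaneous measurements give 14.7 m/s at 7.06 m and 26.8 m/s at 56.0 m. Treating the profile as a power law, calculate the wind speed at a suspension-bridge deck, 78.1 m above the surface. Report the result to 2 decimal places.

29.51 m/s

First find α: α = ln(V₂/V₁)/ln(z₂/z₁) = ln(26.8/14.7)/ln(56.0/7.06) = 0.60055/2.07091 = 0.2900
Extrapolate from 56.0 m to 78.1 m: V₃ = 26.8 × (78.1/56.0)^0.2900 = 26.8 × 1.1013 = 29.5140 m/s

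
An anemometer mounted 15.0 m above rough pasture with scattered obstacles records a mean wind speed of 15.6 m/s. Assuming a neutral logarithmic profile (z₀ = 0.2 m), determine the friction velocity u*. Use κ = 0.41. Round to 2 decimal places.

u* ≈ 1.48 m/s

Log law: V(z) = (u*/κ) · ln(z/z₀) ⇒ u* = κ · V / ln(z/z₀)
u* = 0.41 × 15.6 / ln(15.0/0.2) = 0.41 × 15.6 / 4.3175
   = 6.3960 / 4.3175 = 1.4814 m/s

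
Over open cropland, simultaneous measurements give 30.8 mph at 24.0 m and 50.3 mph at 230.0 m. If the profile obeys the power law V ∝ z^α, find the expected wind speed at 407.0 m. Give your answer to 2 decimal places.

First find α: α = ln(V₂/V₁)/ln(z₂/z₁) = ln(50.3/30.8)/ln(230.0/24.0) = 0.49049/2.26003 = 0.2170
Extrapolate from 230.0 m to 407.0 m: V₃ = 50.3 × (407.0/230.0)^0.2170 = 50.3 × 1.1319 = 56.9327 mph

56.93 mph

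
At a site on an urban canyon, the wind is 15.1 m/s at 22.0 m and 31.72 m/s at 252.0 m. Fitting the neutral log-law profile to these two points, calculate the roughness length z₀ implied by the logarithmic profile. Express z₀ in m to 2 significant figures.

z₀ ≈ 2.4 m

Log law: V(z) ∝ ln(z/z₀). With r = V₁/V₂ = 15.1/31.72 = 0.47604,
r · ln(z₂/z₀) = ln(z₁/z₀) ⇒ ln z₀ = (ln z₁ − r·ln z₂)/(1 − r)
ln z₀ = (3.09104 − 0.47604×5.52943) / 0.52396 = 0.8757
z₀ = exp(0.8757) = 2.400 m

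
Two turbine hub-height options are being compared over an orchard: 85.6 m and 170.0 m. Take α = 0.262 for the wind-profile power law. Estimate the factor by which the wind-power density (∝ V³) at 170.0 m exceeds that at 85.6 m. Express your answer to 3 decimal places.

1.715

Speed ratio: V_B/V_A = (z_B/z_A)^α = (170.0/85.6)^0.262 = (1.9860)^0.262 = 1.19693
Power-density ratio: P_B/P_A = (V_B/V_A)³ = (1.19693)³ = 1.71478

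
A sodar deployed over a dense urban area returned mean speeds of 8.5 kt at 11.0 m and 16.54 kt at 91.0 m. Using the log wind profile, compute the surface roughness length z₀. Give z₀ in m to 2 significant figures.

Log law: V(z) ∝ ln(z/z₀). With r = V₁/V₂ = 8.5/16.54 = 0.51391,
r · ln(z₂/z₀) = ln(z₁/z₀) ⇒ ln z₀ = (ln z₁ − r·ln z₂)/(1 − r)
ln z₀ = (2.39790 − 0.51391×4.51086) / 0.48609 = 0.1640
z₀ = exp(0.1640) = 1.178 m

z₀ ≈ 1.2 m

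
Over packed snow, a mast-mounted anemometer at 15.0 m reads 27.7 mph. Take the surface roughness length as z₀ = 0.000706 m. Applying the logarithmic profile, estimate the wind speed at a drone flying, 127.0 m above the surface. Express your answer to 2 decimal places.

33.64 mph

Log law: V(z) ∝ ln(z/z₀), so V₂/V₁ = ln(z₂/z₀) / ln(z₁/z₀).
ln(127.0/0.000706) = 12.1001, ln(15.0/0.000706) = 9.9639
V₂ = 27.7 × 12.1001/9.9639 = 27.7 × 1.2144 = 33.6385 mph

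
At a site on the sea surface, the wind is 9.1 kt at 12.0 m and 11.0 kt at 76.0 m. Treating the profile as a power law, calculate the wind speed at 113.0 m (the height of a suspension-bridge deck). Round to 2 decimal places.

First find α: α = ln(V₂/V₁)/ln(z₂/z₁) = ln(11.0/9.1)/ln(76.0/12.0) = 0.18962/1.84583 = 0.1027
Extrapolate from 76.0 m to 113.0 m: V₃ = 11.0 × (113.0/76.0)^0.1027 = 11.0 × 1.0416 = 11.4575 kt

11.46 kt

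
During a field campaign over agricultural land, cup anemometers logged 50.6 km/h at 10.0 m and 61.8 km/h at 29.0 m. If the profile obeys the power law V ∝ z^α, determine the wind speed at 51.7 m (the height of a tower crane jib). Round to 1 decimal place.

68.9 km/h

First find α: α = ln(V₂/V₁)/ln(z₂/z₁) = ln(61.8/50.6)/ln(29.0/10.0) = 0.19995/1.06471 = 0.1878
Extrapolate from 29.0 m to 51.7 m: V₃ = 61.8 × (51.7/29.0)^0.1878 = 61.8 × 1.1147 = 68.8880 km/h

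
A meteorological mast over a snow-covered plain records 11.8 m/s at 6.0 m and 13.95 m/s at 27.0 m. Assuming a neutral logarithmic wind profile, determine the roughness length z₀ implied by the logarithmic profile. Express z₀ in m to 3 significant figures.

Log law: V(z) ∝ ln(z/z₀). With r = V₁/V₂ = 11.8/13.95 = 0.84588,
r · ln(z₂/z₀) = ln(z₁/z₀) ⇒ ln z₀ = (ln z₁ − r·ln z₂)/(1 − r)
ln z₀ = (1.79176 − 0.84588×3.29584) / 0.15412 = -6.4632
z₀ = exp(-6.4632) = 0.001560 m

z₀ ≈ 0.00156 m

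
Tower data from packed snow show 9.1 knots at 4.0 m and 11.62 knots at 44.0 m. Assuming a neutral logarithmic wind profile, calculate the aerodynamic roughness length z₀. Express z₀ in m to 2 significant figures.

z₀ ≈ 0.00069 m

Log law: V(z) ∝ ln(z/z₀). With r = V₁/V₂ = 9.1/11.62 = 0.78313,
r · ln(z₂/z₀) = ln(z₁/z₀) ⇒ ln z₀ = (ln z₁ − r·ln z₂)/(1 − r)
ln z₀ = (1.38629 − 0.78313×3.78419) / 0.21687 = -7.2728
z₀ = exp(-7.2728) = 0.0006942 m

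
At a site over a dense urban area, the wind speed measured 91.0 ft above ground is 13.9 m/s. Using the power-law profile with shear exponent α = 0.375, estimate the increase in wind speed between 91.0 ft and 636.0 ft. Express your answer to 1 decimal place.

14.9 m/s

Power law: V₂ = V₁ · (z₂/z₁)^α = 13.9 × (6.9890)^0.375 = 28.8185 m/s
ΔV = 28.8185 − 13.9 = 14.9185 m/s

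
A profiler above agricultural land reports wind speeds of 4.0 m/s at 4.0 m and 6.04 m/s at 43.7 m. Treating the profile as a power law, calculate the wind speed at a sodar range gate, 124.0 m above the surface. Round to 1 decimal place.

First find α: α = ln(V₂/V₁)/ln(z₂/z₁) = ln(6.04/4.0)/ln(43.7/4.0) = 0.41211/2.39105 = 0.1724
Extrapolate from 43.7 m to 124.0 m: V₃ = 6.04 × (124.0/43.7)^0.1724 = 6.04 × 1.1969 = 7.2294 m/s

7.2 m/s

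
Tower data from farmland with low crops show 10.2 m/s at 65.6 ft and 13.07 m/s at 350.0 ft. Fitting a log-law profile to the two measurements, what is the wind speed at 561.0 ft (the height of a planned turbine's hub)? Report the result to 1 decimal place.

Log law: V ∝ ln(z/z₀). From the pair, with r = V₁/V₂ = 0.78041,
ln z₀ = (ln z₁ − r·ln z₂)/(1 − r) = (4.1836 − 0.78041×5.8579)/0.21959 = -1.7671 → z₀ = 0.1708 ft
V₃ = V₁ · ln(z₃/z₀)/ln(z₁/z₀) = 10.2 × 8.0968/5.9507 = 13.8787 m/s

13.9 m/s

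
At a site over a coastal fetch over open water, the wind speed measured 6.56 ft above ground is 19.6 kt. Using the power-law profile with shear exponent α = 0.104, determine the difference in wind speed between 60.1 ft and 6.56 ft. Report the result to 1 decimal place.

5.1 kt

Power law: V₂ = V₁ · (z₂/z₁)^α = 19.6 × (9.1616)^0.104 = 24.6775 kt
ΔV = 24.6775 − 19.6 = 5.0775 kt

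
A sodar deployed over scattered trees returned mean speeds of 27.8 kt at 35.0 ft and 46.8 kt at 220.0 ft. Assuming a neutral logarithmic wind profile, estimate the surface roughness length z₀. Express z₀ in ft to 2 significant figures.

z₀ ≈ 2.4 ft

Log law: V(z) ∝ ln(z/z₀). With r = V₁/V₂ = 27.8/46.8 = 0.59402,
r · ln(z₂/z₀) = ln(z₁/z₀) ⇒ ln z₀ = (ln z₁ − r·ln z₂)/(1 − r)
ln z₀ = (3.55535 − 0.59402×5.39363) / 0.40598 = 0.8657
z₀ = exp(0.8657) = 2.377 ft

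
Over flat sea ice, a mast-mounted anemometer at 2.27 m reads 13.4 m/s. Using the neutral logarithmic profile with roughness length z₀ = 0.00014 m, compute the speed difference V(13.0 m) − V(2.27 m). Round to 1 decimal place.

2.4 m/s

Log law: V₂ = V₁ · ln(z₂/z₀)/ln(z₁/z₀) = 13.4 × 11.4388/9.6936 = 15.8124 m/s
ΔV = 15.8124 − 13.4 = 2.4124 m/s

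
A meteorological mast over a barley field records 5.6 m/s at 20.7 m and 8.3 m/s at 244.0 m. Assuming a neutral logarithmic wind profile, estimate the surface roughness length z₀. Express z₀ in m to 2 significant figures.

Log law: V(z) ∝ ln(z/z₀). With r = V₁/V₂ = 5.6/8.3 = 0.67470,
r · ln(z₂/z₀) = ln(z₁/z₀) ⇒ ln z₀ = (ln z₁ − r·ln z₂)/(1 − r)
ln z₀ = (3.03013 − 0.67470×5.49717) / 0.32530 = -2.0867
z₀ = exp(-2.0867) = 0.1241 m

z₀ ≈ 0.12 m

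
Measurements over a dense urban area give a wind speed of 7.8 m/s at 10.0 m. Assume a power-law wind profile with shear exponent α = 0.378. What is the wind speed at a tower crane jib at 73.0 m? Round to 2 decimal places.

Power-law profile: V₂ = V₁ · (z₂/z₁)^α
V₂ = 7.8 × (73.0/10.0)^0.378 = 7.8 × (7.3000)^0.378
    = 7.8 × 2.1200 = 16.5360 m/s

16.54 m/s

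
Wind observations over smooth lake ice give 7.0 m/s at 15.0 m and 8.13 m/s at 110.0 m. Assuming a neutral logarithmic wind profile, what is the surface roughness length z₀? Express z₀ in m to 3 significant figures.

Log law: V(z) ∝ ln(z/z₀). With r = V₁/V₂ = 7.0/8.13 = 0.86101,
r · ln(z₂/z₀) = ln(z₁/z₀) ⇒ ln z₀ = (ln z₁ − r·ln z₂)/(1 − r)
ln z₀ = (2.70805 − 0.86101×4.70048) / 0.13899 = -9.6344
z₀ = exp(-9.6344) = 0.00006544 m

z₀ ≈ 0.0000654 m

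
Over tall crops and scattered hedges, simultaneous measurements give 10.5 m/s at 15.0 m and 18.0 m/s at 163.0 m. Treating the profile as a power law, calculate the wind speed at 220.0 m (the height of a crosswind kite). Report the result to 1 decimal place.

First find α: α = ln(V₂/V₁)/ln(z₂/z₁) = ln(18.0/10.5)/ln(163.0/15.0) = 0.53900/2.38570 = 0.2259
Extrapolate from 163.0 m to 220.0 m: V₃ = 18.0 × (220.0/163.0)^0.2259 = 18.0 × 1.0701 = 19.2618 m/s

19.3 m/s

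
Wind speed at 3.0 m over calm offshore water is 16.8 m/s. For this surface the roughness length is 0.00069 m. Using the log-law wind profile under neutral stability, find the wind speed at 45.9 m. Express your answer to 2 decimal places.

22.27 m/s

Log law: V(z) ∝ ln(z/z₀), so V₂/V₁ = ln(z₂/z₀) / ln(z₁/z₀).
ln(45.9/0.00069) = 11.1053, ln(3.0/0.00069) = 8.3774
V₂ = 16.8 × 11.1053/8.3774 = 16.8 × 1.3256 = 22.2704 m/s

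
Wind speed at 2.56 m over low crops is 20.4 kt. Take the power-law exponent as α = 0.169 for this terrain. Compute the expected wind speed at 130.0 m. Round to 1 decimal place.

39.6 kt

Power-law profile: V₂ = V₁ · (z₂/z₁)^α
V₂ = 20.4 × (130.0/2.56)^0.169 = 20.4 × (50.7812)^0.169
    = 20.4 × 1.9421 = 39.6181 kt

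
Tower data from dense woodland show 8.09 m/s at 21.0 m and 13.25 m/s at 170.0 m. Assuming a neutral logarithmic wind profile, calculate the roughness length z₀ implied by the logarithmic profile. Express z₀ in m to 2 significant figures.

z₀ ≈ 0.79 m

Log law: V(z) ∝ ln(z/z₀). With r = V₁/V₂ = 8.09/13.25 = 0.61057,
r · ln(z₂/z₀) = ln(z₁/z₀) ⇒ ln z₀ = (ln z₁ − r·ln z₂)/(1 − r)
ln z₀ = (3.04452 − 0.61057×5.13580) / 0.38943 = -0.2342
z₀ = exp(-0.2342) = 0.7912 m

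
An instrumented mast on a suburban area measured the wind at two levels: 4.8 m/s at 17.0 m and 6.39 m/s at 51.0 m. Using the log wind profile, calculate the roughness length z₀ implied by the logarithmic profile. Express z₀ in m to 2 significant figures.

Log law: V(z) ∝ ln(z/z₀). With r = V₁/V₂ = 4.8/6.39 = 0.75117,
r · ln(z₂/z₀) = ln(z₁/z₀) ⇒ ln z₀ = (ln z₁ − r·ln z₂)/(1 − r)
ln z₀ = (2.83321 − 0.75117×3.93183) / 0.24883 = -0.4834
z₀ = exp(-0.4834) = 0.6167 m

z₀ ≈ 0.62 m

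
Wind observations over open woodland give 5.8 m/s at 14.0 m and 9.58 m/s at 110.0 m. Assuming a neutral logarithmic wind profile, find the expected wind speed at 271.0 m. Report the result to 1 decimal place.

Log law: V ∝ ln(z/z₀). From the pair, with r = V₁/V₂ = 0.60543,
ln z₀ = (ln z₁ − r·ln z₂)/(1 − r) = (2.6391 − 0.60543×4.7005)/0.39457 = -0.5240 → z₀ = 0.5922 m
V₃ = V₁ · ln(z₃/z₀)/ln(z₁/z₀) = 5.8 × 6.1261/3.1630 = 11.2333 m/s

11.2 m/s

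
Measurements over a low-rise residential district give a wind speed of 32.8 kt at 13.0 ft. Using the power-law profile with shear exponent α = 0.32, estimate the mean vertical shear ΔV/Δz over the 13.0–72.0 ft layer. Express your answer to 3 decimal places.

Power law: V₂ = V₁ · (z₂/z₁)^α = 32.8 × (5.5385)^0.32 = 56.7229 kt
ΔV/Δz = (56.7229 − 32.8)/(72.0 − 13.0) = 23.9229/59.0000 = 0.40547 kt/ft

0.405 kt/ft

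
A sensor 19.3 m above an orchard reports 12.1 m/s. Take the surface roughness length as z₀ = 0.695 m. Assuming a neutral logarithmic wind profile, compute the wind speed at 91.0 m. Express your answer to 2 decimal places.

Log law: V(z) ∝ ln(z/z₀), so V₂/V₁ = ln(z₂/z₀) / ln(z₁/z₀).
ln(91.0/0.695) = 4.8747, ln(19.3/0.695) = 3.3239
V₂ = 12.1 × 4.8747/3.3239 = 12.1 × 1.4665 = 17.7451 m/s

17.75 m/s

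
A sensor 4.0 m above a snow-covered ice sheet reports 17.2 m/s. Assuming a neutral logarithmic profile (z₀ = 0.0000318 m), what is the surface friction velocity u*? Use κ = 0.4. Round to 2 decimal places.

Log law: V(z) = (u*/κ) · ln(z/z₀) ⇒ u* = κ · V / ln(z/z₀)
u* = 0.4 × 17.2 / ln(4.0/0.0000318) = 0.4 × 17.2 / 11.7423
   = 6.8800 / 11.7423 = 0.5859 m/s

u* ≈ 0.59 m/s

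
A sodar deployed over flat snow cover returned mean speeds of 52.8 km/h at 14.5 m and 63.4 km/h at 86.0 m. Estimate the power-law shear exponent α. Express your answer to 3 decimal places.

Power law: V₂/V₁ = (z₂/z₁)^α ⇒ α = ln(V₂/V₁) / ln(z₂/z₁)
α = ln(63.4/52.8) / ln(86.0/14.5) = ln(1.2008) / ln(5.9310)
  = 0.18295 / 1.78020 = 0.10277

α ≈ 0.103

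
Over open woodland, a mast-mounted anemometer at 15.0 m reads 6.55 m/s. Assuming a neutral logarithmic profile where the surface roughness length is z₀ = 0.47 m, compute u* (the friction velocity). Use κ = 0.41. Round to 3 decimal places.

u* ≈ 0.775 m/s

Log law: V(z) = (u*/κ) · ln(z/z₀) ⇒ u* = κ · V / ln(z/z₀)
u* = 0.41 × 6.55 / ln(15.0/0.47) = 0.41 × 6.55 / 3.4631
   = 2.6855 / 3.4631 = 0.7755 m/s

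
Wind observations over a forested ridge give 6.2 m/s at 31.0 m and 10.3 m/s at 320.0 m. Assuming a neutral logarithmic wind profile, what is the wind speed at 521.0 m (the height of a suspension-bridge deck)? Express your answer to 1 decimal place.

Log law: V ∝ ln(z/z₀). From the pair, with r = V₁/V₂ = 0.60194,
ln z₀ = (ln z₁ − r·ln z₂)/(1 − r) = (3.4340 − 0.60194×5.7683)/0.39806 = -0.0960 → z₀ = 0.9085 m
V₃ = V₁ · ln(z₃/z₀)/ln(z₁/z₀) = 6.2 × 6.3517/3.5300 = 11.1561 m/s

11.2 m/s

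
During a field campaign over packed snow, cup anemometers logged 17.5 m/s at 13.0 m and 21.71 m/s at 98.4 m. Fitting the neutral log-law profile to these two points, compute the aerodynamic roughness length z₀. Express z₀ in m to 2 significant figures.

Log law: V(z) ∝ ln(z/z₀). With r = V₁/V₂ = 17.5/21.71 = 0.80608,
r · ln(z₂/z₀) = ln(z₁/z₀) ⇒ ln z₀ = (ln z₁ − r·ln z₂)/(1 − r)
ln z₀ = (2.56495 − 0.80608×4.58904) / 0.19392 = -5.8487
z₀ = exp(-5.8487) = 0.002884 m

z₀ ≈ 0.0029 m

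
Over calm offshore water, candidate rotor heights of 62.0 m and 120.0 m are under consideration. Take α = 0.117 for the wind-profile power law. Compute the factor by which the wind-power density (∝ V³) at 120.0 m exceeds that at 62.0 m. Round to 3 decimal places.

1.261

Speed ratio: V_B/V_A = (z_B/z_A)^α = (120.0/62.0)^0.117 = (1.9355)^0.117 = 1.08032
Power-density ratio: P_B/P_A = (V_B/V_A)³ = (1.08032)³ = 1.26085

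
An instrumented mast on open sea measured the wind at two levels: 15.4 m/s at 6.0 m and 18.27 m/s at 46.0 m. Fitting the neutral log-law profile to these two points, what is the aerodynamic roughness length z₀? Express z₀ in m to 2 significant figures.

z₀ ≈ 0.00011 m

Log law: V(z) ∝ ln(z/z₀). With r = V₁/V₂ = 15.4/18.27 = 0.84291,
r · ln(z₂/z₀) = ln(z₁/z₀) ⇒ ln z₀ = (ln z₁ − r·ln z₂)/(1 − r)
ln z₀ = (1.79176 − 0.84291×3.82864) / 0.15709 = -9.1379
z₀ = exp(-9.1379) = 0.0001075 m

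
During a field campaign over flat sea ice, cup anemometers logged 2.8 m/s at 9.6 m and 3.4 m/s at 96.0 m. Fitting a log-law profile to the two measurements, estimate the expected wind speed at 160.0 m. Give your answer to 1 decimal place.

Log law: V ∝ ln(z/z₀). From the pair, with r = V₁/V₂ = 0.82353,
ln z₀ = (ln z₁ − r·ln z₂)/(1 − r) = (2.2618 − 0.82353×4.5643)/0.17647 = -8.4836 → z₀ = 0.0002068 m
V₃ = V₁ · ln(z₃/z₀)/ln(z₁/z₀) = 2.8 × 13.5588/10.7454 = 3.5331 m/s

3.5 m/s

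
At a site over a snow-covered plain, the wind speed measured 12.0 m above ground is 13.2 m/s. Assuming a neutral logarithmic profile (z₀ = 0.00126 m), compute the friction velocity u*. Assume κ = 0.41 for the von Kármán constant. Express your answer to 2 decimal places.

u* ≈ 0.59 m/s

Log law: V(z) = (u*/κ) · ln(z/z₀) ⇒ u* = κ · V / ln(z/z₀)
u* = 0.41 × 13.2 / ln(12.0/0.00126) = 0.41 × 13.2 / 9.1616
   = 5.4120 / 9.1616 = 0.5907 m/s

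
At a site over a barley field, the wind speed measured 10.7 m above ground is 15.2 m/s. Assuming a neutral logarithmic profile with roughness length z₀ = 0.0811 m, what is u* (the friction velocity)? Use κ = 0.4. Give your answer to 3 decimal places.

u* ≈ 1.245 m/s

Log law: V(z) = (u*/κ) · ln(z/z₀) ⇒ u* = κ · V / ln(z/z₀)
u* = 0.4 × 15.2 / ln(10.7/0.0811) = 0.4 × 15.2 / 4.8823
   = 6.0800 / 4.8823 = 1.2453 m/s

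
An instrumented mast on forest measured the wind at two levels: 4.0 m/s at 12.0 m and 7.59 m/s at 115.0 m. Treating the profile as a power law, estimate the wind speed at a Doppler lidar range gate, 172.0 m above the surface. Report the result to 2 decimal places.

First find α: α = ln(V₂/V₁)/ln(z₂/z₁) = ln(7.59/4.0)/ln(115.0/12.0) = 0.64054/2.26003 = 0.2834
Extrapolate from 115.0 m to 172.0 m: V₃ = 7.59 × (172.0/115.0)^0.2834 = 7.59 × 1.1209 = 8.5073 m/s

8.51 m/s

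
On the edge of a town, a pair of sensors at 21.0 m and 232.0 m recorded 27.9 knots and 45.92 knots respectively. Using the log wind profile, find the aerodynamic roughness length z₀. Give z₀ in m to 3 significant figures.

z₀ ≈ 0.509 m

Log law: V(z) ∝ ln(z/z₀). With r = V₁/V₂ = 27.9/45.92 = 0.60758,
r · ln(z₂/z₀) = ln(z₁/z₀) ⇒ ln z₀ = (ln z₁ − r·ln z₂)/(1 − r)
ln z₀ = (3.04452 − 0.60758×5.44674) / 0.39242 = -0.6748
z₀ = exp(-0.6748) = 0.5093 m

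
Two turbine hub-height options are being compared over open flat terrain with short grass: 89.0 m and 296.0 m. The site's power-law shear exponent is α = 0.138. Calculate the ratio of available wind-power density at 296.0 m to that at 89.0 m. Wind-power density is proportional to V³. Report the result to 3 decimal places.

1.645

Speed ratio: V_B/V_A = (z_B/z_A)^α = (296.0/89.0)^0.138 = (3.3258)^0.138 = 1.18038
Power-density ratio: P_B/P_A = (V_B/V_A)³ = (1.18038)³ = 1.64463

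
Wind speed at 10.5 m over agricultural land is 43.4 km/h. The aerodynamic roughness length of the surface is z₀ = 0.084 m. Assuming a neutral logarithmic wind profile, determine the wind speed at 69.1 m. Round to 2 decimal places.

60.34 km/h

Log law: V(z) ∝ ln(z/z₀), so V₂/V₁ = ln(z₂/z₀) / ln(z₁/z₀).
ln(69.1/0.084) = 6.7125, ln(10.5/0.084) = 4.8283
V₂ = 43.4 × 6.7125/4.8283 = 43.4 × 1.3902 = 60.3362 km/h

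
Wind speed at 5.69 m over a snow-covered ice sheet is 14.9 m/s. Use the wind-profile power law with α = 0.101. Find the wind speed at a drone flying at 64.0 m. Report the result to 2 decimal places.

Power-law profile: V₂ = V₁ · (z₂/z₁)^α
V₂ = 14.9 × (64.0/5.69)^0.101 = 14.9 × (11.2478)^0.101
    = 14.9 × 1.2769 = 19.0259 m/s

19.03 m/s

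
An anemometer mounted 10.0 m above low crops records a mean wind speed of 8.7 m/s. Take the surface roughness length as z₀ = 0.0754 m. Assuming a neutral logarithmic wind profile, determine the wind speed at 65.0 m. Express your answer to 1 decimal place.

12.0 m/s

Log law: V(z) ∝ ln(z/z₀), so V₂/V₁ = ln(z₂/z₀) / ln(z₁/z₀).
ln(65.0/0.0754) = 6.7593, ln(10.0/0.0754) = 4.8875
V₂ = 8.7 × 6.7593/4.8875 = 8.7 × 1.3830 = 12.0319 m/s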